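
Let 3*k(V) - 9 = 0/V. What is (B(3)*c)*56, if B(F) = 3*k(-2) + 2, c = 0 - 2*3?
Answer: -3696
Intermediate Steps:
c = -6 (c = 0 - 6 = -6)
k(V) = 3 (k(V) = 3 + (0/V)/3 = 3 + (⅓)*0 = 3 + 0 = 3)
B(F) = 11 (B(F) = 3*3 + 2 = 9 + 2 = 11)
(B(3)*c)*56 = (11*(-6))*56 = -66*56 = -3696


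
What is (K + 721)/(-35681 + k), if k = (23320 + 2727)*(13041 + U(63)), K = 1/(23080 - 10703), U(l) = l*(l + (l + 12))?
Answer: 4461909/3503284254364 ≈ 1.2736e-6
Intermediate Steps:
U(l) = l*(12 + 2*l) (U(l) = l*(l + (12 + l)) = l*(12 + 2*l))
K = 1/12377 ≈ 8.0795e-5
k = 566131545 (k = (23320 + 2727)*(13041 + 2*63*(6 + 63)) = 26047*(13041 + 2*63*69) = 26047*(13041 + 8694) = 26047*21735 = 566131545)
(K + 721)/(-35681 + k) = (1/12377 + 721)/(-35681 + 566131545) = (8923818/12377)/566095864 = (8923818/12377)*(1/566095864) = 4461909/3503284254364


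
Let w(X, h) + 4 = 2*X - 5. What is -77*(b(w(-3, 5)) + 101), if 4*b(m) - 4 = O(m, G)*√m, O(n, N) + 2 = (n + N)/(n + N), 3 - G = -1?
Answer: -7854 + 77*I*√15/4 ≈ -7854.0 + 74.555*I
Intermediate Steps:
G = 4 (G = 3 - 1*(-1) = 3 + 1 = 4)
w(X, h) = -9 + 2*X (w(X, h) = -4 + (2*X - 5) = -4 + (-5 + 2*X) = -9 + 2*X)
O(n, N) = -1 (O(n, N) = -2 + (n + N)/(n + N) = -2 + (N + n)/(N + n) = -2 + 1 = -1)
b(m) = 1 - √m/4 (b(m) = 1 + (-√m)/4 = 1 - √m/4)
-77*(b(w(-3, 5)) + 101) = -77*((1 - √(-9 + 2*(-3))/4) + 101) = -77*((1 - √(-9 - 6)/4) + 101) = -77*((1 - I*√15/4) + 101) = -77*(102 - I*√15/4) = -7854 + 77*I*√15/4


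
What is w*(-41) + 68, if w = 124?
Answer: -5016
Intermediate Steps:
w*(-41) + 68 = 124*(-41) + 68 = -5084 + 68 = -5016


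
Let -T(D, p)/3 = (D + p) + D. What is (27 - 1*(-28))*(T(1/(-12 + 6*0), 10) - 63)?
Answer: -10175/2 ≈ -5087.5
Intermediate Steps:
T(D, p) = -6*D - 3*p (T(D, p) = -3*((D + p) + D) = -3*(p + 2*D) = -6*D - 3*p)
(27 - 1*(-28))*(T(1/(-12 + 6*0), 10) - 63) = (27 - 1*(-28))*((-6/(-12 + 6*0) - 3*10) - 63) = (27 + 28)*((-6/(-12 + 0) - 30) - 63) = 55*((-6/(-12) - 30) - 63) = 55*((-6*(-1/12) - 30) - 63) = 55*((1/2 - 30) - 63) = 55*(-59/2 - 63) = 55*(-185/2) = -10175/2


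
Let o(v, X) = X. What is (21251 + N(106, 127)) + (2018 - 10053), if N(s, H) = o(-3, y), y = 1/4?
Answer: 52865/4 ≈ 13216.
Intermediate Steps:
y = ¼ ≈ 0.25000
N(s, H) = ¼
(21251 + N(106, 127)) + (2018 - 10053) = (21251 + ¼) + (2018 - 10053) = 85005/4 - 8035 = 52865/4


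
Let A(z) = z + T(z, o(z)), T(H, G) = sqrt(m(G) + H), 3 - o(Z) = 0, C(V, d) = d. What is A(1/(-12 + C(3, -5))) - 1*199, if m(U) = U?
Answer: -3384/17 + 5*sqrt(34)/17 ≈ -197.34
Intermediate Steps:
o(Z) = 3 (o(Z) = 3 - 1*0 = 3 + 0 = 3)
T(H, G) = sqrt(G + H)
A(z) = z + sqrt(3 + z)
A(1/(-12 + C(3, -5))) - 1*199 = (1/(-12 - 5) + sqrt(3 + 1/(-12 - 5))) - 1*199 = (1/(-17) + sqrt(3 + 1/(-17))) - 199 = (-1/17 + sqrt(3 - 1/17)) - 199 = (-1/17 + sqrt(50/17)) - 199 = (-1/17 + 5*sqrt(34)/17) - 199 = -3384/17 + 5*sqrt(34)/17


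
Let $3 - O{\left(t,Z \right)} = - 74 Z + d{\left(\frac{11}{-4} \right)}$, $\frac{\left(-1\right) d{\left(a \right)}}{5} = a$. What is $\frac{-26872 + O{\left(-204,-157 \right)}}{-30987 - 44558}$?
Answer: $\frac{154003}{302180} \approx 0.50964$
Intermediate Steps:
$d{\left(a \right)} = - 5 a$
$O{\left(t,Z \right)} = - \frac{43}{4} + 74 Z$ ($O{\left(t,Z \right)} = 3 - \left(- 74 Z - 5 \frac{11}{-4}\right) = 3 - \left(- 74 Z - 5 \cdot 11 \left(- \frac{1}{4}\right)\right) = 3 - \left(- 74 Z - - \frac{55}{4}\right) = 3 - \left(- 74 Z + \frac{55}{4}\right) = 3 - \left(\frac{55}{4} - 74 Z\right) = 3 + \left(- \frac{55}{4} + 74 Z\right) = - \frac{43}{4} + 74 Z$)
$\frac{-26872 + O{\left(-204,-157 \right)}}{-30987 - 44558} = \frac{-26872 + \left(- \frac{43}{4} + 74 \left(-157\right)\right)}{-30987 - 44558} = \frac{-26872 - \frac{46515}{4}}{-75545} = \left(-26872 - \frac{46515}{4}\right) \left(- \frac{1}{75545}\right) = \left(- \frac{154003}{4}\right) \left(- \frac{1}{75545}\right) = \frac{154003}{302180}$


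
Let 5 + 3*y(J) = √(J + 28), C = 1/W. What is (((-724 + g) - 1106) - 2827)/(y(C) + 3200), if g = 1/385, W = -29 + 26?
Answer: -3870741978/2658347923 + 672354*√249/13291739615 ≈ -1.4553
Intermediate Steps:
W = -3
g = 1/385 ≈ 0.0025974
C = -⅓ (C = 1/(-3) = -⅓ ≈ -0.33333)
y(J) = -5/3 + √(28 + J)/3 (y(J) = -5/3 + √(J + 28)/3 = -5/3 + √(28 + J)/3)
(((-724 + g) - 1106) - 2827)/(y(C) + 3200) = (((-724 + 1/385) - 1106) - 2827)/((-5/3 + √(28 - ⅓)/3) + 3200) = ((-278739/385 - 1106) - 2827)/((-5/3 + √(83/3)/3) + 3200) = (-704549/385 - 2827)/((-5/3 + (√249/3)/3) + 3200) = -1792944/(385*((-5/3 + √249/9) + 3200)) = -1792944/(385*(9595/3 + √249/9))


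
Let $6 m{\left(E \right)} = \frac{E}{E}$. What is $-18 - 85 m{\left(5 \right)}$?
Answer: $- \frac{193}{6} \approx -32.167$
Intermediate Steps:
$m{\left(E \right)} = \frac{1}{6}$ ($m{\left(E \right)} = \frac{E \frac{1}{E}}{6} = \frac{1}{6} \cdot 1 = \frac{1}{6}$)
$-18 - 85 m{\left(5 \right)} = -18 - \frac{85}{6} = - \frac{193}{6}$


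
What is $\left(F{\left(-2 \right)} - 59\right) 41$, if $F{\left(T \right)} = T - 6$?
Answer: $-2747$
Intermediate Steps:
$F{\left(T \right)} = -6 + T$ ($F{\left(T \right)} = T - 6 = -6 + T$)
$\left(F{\left(-2 \right)} - 59\right) 41 = \left(\left(-6 - 2\right) - 59\right) 41 = \left(-8 - 59\right) 41 = \left(-67\right) 41 = -2747$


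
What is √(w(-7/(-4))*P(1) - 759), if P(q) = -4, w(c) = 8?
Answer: I*√791 ≈ 28.125*I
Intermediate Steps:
√(w(-7/(-4))*P(1) - 759) = √(8*(-4) - 759) = √(-32 - 759) = √(-791) = I*√791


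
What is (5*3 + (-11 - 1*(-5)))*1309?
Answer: 11781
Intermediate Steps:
(5*3 + (-11 - 1*(-5)))*1309 = (15 + (-11 + 5))*1309 = (15 - 6)*1309 = 9*1309 = 11781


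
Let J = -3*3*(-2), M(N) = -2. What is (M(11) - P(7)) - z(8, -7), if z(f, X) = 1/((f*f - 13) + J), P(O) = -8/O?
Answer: -421/483 ≈ -0.87164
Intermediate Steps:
J = 18 (J = -9*(-2) = 18)
z(f, X) = 1/(5 + f²) (z(f, X) = 1/((f*f - 13) + 18) = 1/((f² - 13) + 18) = 1/((-13 + f²) + 18) = 1/(5 + f²))
(M(11) - P(7)) - z(8, -7) = (-2 - (-8)/7) - 1/(5 + 8²) = (-2 - (-8)/7) - 1/(5 + 64) = (-2 - 1*(-8/7)) - 1/69 = (-2 + 8/7) - 1*1/69 = -6/7 - 1/69 = -421/483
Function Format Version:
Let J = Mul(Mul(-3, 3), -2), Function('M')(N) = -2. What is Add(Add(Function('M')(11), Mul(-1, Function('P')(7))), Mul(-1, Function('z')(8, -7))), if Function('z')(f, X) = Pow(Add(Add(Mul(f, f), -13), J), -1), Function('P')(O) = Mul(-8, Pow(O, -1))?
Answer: Rational(-421, 483) ≈ -0.87164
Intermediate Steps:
J = 18 (J = Mul(-9, -2) = 18)
Function('z')(f, X) = Pow(Add(5, Pow(f, 2)), -1) (Function('z')(f, X) = Pow(Add(Add(Mul(f, f), -13), 18), -1) = Pow(Add(Add(Pow(f, 2), -13), 18), -1) = Pow(Add(Add(-13, Pow(f, 2)), 18), -1) = Pow(Add(5, Pow(f, 2)), -1))
Add(Add(Function('M')(11), Mul(-1, Function('P')(7))), Mul(-1, Function('z')(8, -7))) = Add(Add(-2, Mul(-1, Mul(-8, Pow(7, -1)))), Mul(-1, Pow(Add(5, Pow(8, 2)), -1))) = Add(Add(-2, Mul(-1, Mul(-8, Rational(1, 7)))), Mul(-1, Pow(Add(5, 64), -1))) = Add(Add(-2, Mul(-1, Rational(-8, 7))), Mul(-1, Pow(69, -1))) = Add(Add(-2, Rational(8, 7)), Mul(-1, Rational(1, 69))) = Add(Rational(-6, 7), Rational(-1, 69)) = Rational(-421, 483)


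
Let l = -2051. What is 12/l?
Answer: -12/2051 ≈ -0.0058508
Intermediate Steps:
12/l = 12/(-2051) = -1/2051*12 = -12/2051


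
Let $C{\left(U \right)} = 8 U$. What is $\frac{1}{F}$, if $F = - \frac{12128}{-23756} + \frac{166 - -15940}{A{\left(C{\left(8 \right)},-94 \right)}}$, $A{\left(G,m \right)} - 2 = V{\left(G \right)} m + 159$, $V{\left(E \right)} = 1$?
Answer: $\frac{397913}{95856678} \approx 0.0041511$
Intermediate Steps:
$A{\left(G,m \right)} = 161 + m$ ($A{\left(G,m \right)} = 2 + \left(1 m + 159\right) = 2 + \left(m + 159\right) = 2 + \left(159 + m\right) = 161 + m$)
$F = \frac{95856678}{397913}$ ($F = - \frac{12128}{-23756} + \frac{166 - -15940}{161 - 94} = \left(-12128\right) \left(- \frac{1}{23756}\right) + \frac{166 + 15940}{67} = \frac{3032}{5939} + 16106 \cdot \frac{1}{67} = \frac{3032}{5939} + \frac{16106}{67} = \frac{95856678}{397913} \approx 240.9$)
$\frac{1}{F} = \frac{1}{\frac{95856678}{397913}} = \frac{397913}{95856678}$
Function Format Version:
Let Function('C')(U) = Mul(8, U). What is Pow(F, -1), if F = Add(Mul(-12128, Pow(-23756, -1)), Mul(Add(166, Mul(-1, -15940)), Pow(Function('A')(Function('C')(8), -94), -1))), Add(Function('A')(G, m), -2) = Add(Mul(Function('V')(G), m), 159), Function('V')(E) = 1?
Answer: Rational(397913, 95856678) ≈ 0.0041511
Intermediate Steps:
Function('A')(G, m) = Add(161, m) (Function('A')(G, m) = Add(2, Add(Mul(1, m), 159)) = Add(2, Add(m, 159)) = Add(2, Add(159, m)) = Add(161, m))
F = Rational(95856678, 397913) (F = Add(Mul(-12128, Pow(-23756, -1)), Mul(Add(166, Mul(-1, -15940)), Pow(Add(161, -94), -1))) = Add(Mul(-12128, Rational(-1, 23756)), Mul(Add(166, 15940), Pow(67, -1))) = Add(Rational(3032, 5939), Mul(16106, Rational(1, 67))) = Add(Rational(3032, 5939), Rational(16106, 67)) = Rational(95856678, 397913) ≈ 240.90)
Pow(F, -1) = Pow(Rational(95856678, 397913), -1) = Rational(397913, 95856678)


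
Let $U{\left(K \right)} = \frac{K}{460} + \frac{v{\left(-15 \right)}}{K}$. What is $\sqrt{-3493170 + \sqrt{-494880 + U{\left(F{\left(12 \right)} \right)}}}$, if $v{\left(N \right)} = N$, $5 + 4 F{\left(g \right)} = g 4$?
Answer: $\frac{\sqrt{-341674293357000 + 4945 i \sqrt{193621544976695}}}{9890} \approx 0.1882 + 1869.0 i$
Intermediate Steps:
$F{\left(g \right)} = - \frac{5}{4} + g$ ($F{\left(g \right)} = - \frac{5}{4} + \frac{g 4}{4} = - \frac{5}{4} + \frac{4 g}{4} = - \frac{5}{4} + g$)
$U{\left(K \right)} = - \frac{15}{K} + \frac{K}{460}$ ($U{\left(K \right)} = \frac{K}{460} - \frac{15}{K} = - \frac{15}{K} + \frac{K}{460}$)
$\sqrt{-3493170 + \sqrt{-494880 + U{\left(F{\left(12 \right)} \right)}}} = \sqrt{-3493170 + \sqrt{-494880 - \left(\frac{15}{- \frac{5}{4} + 12} - \frac{- \frac{5}{4} + 12}{460}\right)}} = \sqrt{-3493170 + \sqrt{-494880 + \left(- \frac{15}{\frac{43}{4}} + \frac{1}{460} \cdot \frac{43}{4}\right)}} = \sqrt{-3493170 + \sqrt{-494880 + \left(\left(-15\right) \frac{4}{43} + \frac{43}{1840}\right)}} = \sqrt{-3493170 + \sqrt{-494880 + \left(- \frac{60}{43} + \frac{43}{1840}\right)}} = \sqrt{-3493170 + \sqrt{-494880 - \frac{108551}{79120}}} = \sqrt{-3493170 + \sqrt{- \frac{39155014151}{79120}}} = \sqrt{-3493170 + \frac{i \sqrt{193621544976695}}{19780}}$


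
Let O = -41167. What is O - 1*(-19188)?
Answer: -21979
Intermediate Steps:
O - 1*(-19188) = -41167 - 1*(-19188) = -41167 + 19188 = -21979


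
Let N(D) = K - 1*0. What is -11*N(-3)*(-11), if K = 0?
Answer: 0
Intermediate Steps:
N(D) = 0 (N(D) = 0 - 1*0 = 0 + 0 = 0)
-11*N(-3)*(-11) = -11*0*(-11) = 0*(-11) = 0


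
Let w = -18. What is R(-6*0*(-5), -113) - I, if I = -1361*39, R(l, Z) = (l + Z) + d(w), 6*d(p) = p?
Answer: 52963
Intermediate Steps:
d(p) = p/6
R(l, Z) = -3 + Z + l (R(l, Z) = (l + Z) + (1/6)*(-18) = (Z + l) - 3 = -3 + Z + l)
I = -53079
R(-6*0*(-5), -113) - I = (-3 - 113 - 6*0*(-5)) - 1*(-53079) = (-3 - 113 + 0*(-5)) + 53079 = (-3 - 113 + 0) + 53079 = -116 + 53079 = 52963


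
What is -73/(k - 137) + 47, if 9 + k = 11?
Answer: 6418/135 ≈ 47.541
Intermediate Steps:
k = 2 (k = -9 + 11 = 2)
-73/(k - 137) + 47 = -73/(2 - 137) + 47 = -73/(-135) + 47 = -1/135*(-73) + 47 = 73/135 + 47 = 6418/135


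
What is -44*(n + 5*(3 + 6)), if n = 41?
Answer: -3784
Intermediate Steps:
-44*(n + 5*(3 + 6)) = -44*(41 + 5*(3 + 6)) = -44*(41 + 5*9) = -44*(41 + 45) = -44*86 = -3784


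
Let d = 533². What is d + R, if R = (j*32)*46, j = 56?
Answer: 366521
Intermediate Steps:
R = 82432 (R = (56*32)*46 = 1792*46 = 82432)
d = 284089
d + R = 284089 + 82432 = 366521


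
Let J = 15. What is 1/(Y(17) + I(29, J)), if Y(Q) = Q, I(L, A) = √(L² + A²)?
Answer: -17/777 + √1066/777 ≈ 0.020141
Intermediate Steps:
I(L, A) = √(A² + L²)
1/(Y(17) + I(29, J)) = 1/(17 + √(15² + 29²)) = 1/(17 + √(225 + 841)) = 1/(17 + √1066)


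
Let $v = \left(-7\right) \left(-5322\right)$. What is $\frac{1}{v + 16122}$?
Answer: $\frac{1}{53376} \approx 1.8735 \cdot 10^{-5}$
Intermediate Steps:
$v = 37254$
$\frac{1}{v + 16122} = \frac{1}{37254 + 16122} = \frac{1}{53376}$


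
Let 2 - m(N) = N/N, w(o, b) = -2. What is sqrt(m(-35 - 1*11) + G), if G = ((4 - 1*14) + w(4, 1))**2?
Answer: sqrt(145) ≈ 12.042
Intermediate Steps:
m(N) = 1 (m(N) = 2 - N/N = 2 - 1*1 = 2 - 1 = 1)
G = 144 (G = ((4 - 1*14) - 2)**2 = ((4 - 14) - 2)**2 = (-10 - 2)**2 = (-12)**2 = 144)
sqrt(m(-35 - 1*11) + G) = sqrt(1 + 144) = sqrt(145)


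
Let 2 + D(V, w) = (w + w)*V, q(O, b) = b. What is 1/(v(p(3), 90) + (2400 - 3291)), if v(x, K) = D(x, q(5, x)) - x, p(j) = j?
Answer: -1/878 ≈ -0.0011390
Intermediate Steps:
D(V, w) = -2 + 2*V*w (D(V, w) = -2 + (w + w)*V = -2 + (2*w)*V = -2 + 2*V*w)
v(x, K) = -2 - x + 2*x² (v(x, K) = (-2 + 2*x*x) - x = (-2 + 2*x²) - x = -2 - x + 2*x²)
1/(v(p(3), 90) + (2400 - 3291)) = 1/((-2 - 1*3 + 2*3²) + (2400 - 3291)) = 1/((-2 - 3 + 2*9) - 891) = 1/((-2 - 3 + 18) - 891) = 1/(13 - 891) = 1/(-878) = -1/878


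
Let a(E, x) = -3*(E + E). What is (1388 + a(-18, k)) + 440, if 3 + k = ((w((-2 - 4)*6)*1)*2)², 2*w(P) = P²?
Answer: 1936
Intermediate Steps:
w(P) = P²/2
k = 1679613 (k = -3 + (((((-2 - 4)*6)²/2)*1)*2)² = -3 + ((((-6*6)²/2)*1)*2)² = -3 + ((((½)*(-36)²)*1)*2)² = -3 + ((((½)*1296)*1)*2)² = -3 + ((648*1)*2)² = -3 + (648*2)² = -3 + 1296² = -3 + 1679616 = 1679613)
a(E, x) = -6*E
(1388 + a(-18, k)) + 440 = (1388 - 6*(-18)) + 440 = (1388 + 108) + 440 = 1496 + 440 = 1936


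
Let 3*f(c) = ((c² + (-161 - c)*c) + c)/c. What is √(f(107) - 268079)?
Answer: I*√2413191/3 ≈ 517.81*I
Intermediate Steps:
f(c) = (c + c² + c*(-161 - c))/(3*c) (f(c) = (((c² + (-161 - c)*c) + c)/c)/3 = (((c² + c*(-161 - c)) + c)/c)/3 = ((c + c² + c*(-161 - c))/c)/3 = (c + c² + c*(-161 - c))/(3*c))
√(f(107) - 268079) = √(-160/3 - 268079) = √(-804397/3) = I*√2413191/3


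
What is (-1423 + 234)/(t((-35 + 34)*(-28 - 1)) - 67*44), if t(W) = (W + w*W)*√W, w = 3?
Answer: 876293/2075120 + 34481*√29/2075120 ≈ 0.51177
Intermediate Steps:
t(W) = 4*W^(3/2) (t(W) = (W + 3*W)*√W = (4*W)*√W = 4*W^(3/2))
(-1423 + 234)/(t((-35 + 34)*(-28 - 1)) - 67*44) = (-1423 + 234)/(4*((-35 + 34)*(-28 - 1))^(3/2) - 67*44) = -1189/(4*(-1*(-29))^(3/2) - 2948) = -1189/(4*29^(3/2) - 2948) = -1189/(4*(29*√29) - 2948) = -1189/(116*√29 - 2948) = -1189/(-2948 + 116*√29)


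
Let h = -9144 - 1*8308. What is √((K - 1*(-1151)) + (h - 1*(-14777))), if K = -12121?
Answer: I*√13645 ≈ 116.81*I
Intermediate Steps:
h = -17452 (h = -9144 - 8308 = -17452)
√((K - 1*(-1151)) + (h - 1*(-14777))) = √((-12121 - 1*(-1151)) + (-17452 - 1*(-14777))) = √((-12121 + 1151) + (-17452 + 14777)) = √(-10970 - 2675) = √(-13645) = I*√13645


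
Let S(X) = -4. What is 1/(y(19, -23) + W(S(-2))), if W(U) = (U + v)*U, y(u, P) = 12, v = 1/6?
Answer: 3/82 ≈ 0.036585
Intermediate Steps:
v = ⅙ (v = 1*(⅙) = ⅙ ≈ 0.16667)
W(U) = U*(⅙ + U) (W(U) = (U + ⅙)*U = (⅙ + U)*U = U*(⅙ + U))
1/(y(19, -23) + W(S(-2))) = 1/(12 - 4*(⅙ - 4)) = 1/(12 - 4*(-23/6)) = 1/(12 + 46/3) = 1/(82/3) = 3/82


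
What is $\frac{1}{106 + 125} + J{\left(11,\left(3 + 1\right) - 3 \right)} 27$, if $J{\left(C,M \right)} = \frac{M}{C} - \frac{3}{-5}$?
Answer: $\frac{21551}{1155} \approx 18.659$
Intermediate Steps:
$J{\left(C,M \right)} = \frac{3}{5} + \frac{M}{C}$ ($J{\left(C,M \right)} = \frac{M}{C} - - \frac{3}{5} = \frac{M}{C} + \frac{3}{5} = \frac{3}{5} + \frac{M}{C}$)
$\frac{1}{106 + 125} + J{\left(11,\left(3 + 1\right) - 3 \right)} 27 = \frac{1}{106 + 125} + \left(\frac{3}{5} + \frac{\left(3 + 1\right) - 3}{11}\right) 27 = \frac{1}{231} + \left(\frac{3}{5} + \left(4 - 3\right) \frac{1}{11}\right) 27 = \frac{1}{231} + \left(\frac{3}{5} + 1 \cdot \frac{1}{11}\right) 27 = \frac{1}{231} + \left(\frac{3}{5} + \frac{1}{11}\right) 27 = \frac{1}{231} + \frac{38}{55} \cdot 27 = \frac{1}{231} + \frac{1026}{55} = \frac{21551}{1155}$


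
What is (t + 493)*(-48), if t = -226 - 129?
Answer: -6624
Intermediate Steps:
t = -355
(t + 493)*(-48) = (-355 + 493)*(-48) = 138*(-48) = -6624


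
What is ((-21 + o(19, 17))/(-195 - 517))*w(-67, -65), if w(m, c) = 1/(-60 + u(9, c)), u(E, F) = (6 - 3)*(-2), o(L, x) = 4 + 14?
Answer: -1/15664 ≈ -6.3841e-5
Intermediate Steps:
o(L, x) = 18
u(E, F) = -6 (u(E, F) = 3*(-2) = -6)
w(m, c) = -1/66 (w(m, c) = 1/(-60 - 6) = 1/(-66) = -1/66)
((-21 + o(19, 17))/(-195 - 517))*w(-67, -65) = ((-21 + 18)/(-195 - 517))*(-1/66) = -3/(-712)*(-1/66) = -3*(-1/712)*(-1/66) = (3/712)*(-1/66) = -1/15664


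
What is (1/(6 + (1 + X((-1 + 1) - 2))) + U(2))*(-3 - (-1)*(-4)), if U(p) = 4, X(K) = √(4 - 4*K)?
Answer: -1085/37 + 14*√3/37 ≈ -28.669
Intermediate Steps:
(1/(6 + (1 + X((-1 + 1) - 2))) + U(2))*(-3 - (-1)*(-4)) = (1/(6 + (1 + 2*√(1 - ((-1 + 1) - 2)))) + 4)*(-3 - (-1)*(-4)) = (1/(6 + (1 + 2*√(1 - (0 - 2)))) + 4)*(-3 - 1*4) = (1/(6 + (1 + 2*√(1 - 1*(-2)))) + 4)*(-3 - 4) = (1/(6 + (1 + 2*√(1 + 2))) + 4)*(-7) = (1/(6 + (1 + 2*√3)) + 4)*(-7) = (1/(7 + 2*√3) + 4)*(-7) = (4 + 1/(7 + 2*√3))*(-7) = -28 - 7/(7 + 2*√3)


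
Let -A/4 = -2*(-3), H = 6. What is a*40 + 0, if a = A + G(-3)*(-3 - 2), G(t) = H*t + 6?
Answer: 1440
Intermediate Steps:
G(t) = 6 + 6*t (G(t) = 6*t + 6 = 6 + 6*t)
A = -24 (A = -(-8)*(-3) = -4*6 = -24)
a = 36 (a = -24 + (6 + 6*(-3))*(-3 - 2) = -24 + (6 - 18)*(-5) = -24 - 12*(-5) = -24 + 60 = 36)
a*40 + 0 = 36*40 + 0 = 1440 + 0 = 1440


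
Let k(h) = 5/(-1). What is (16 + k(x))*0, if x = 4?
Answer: 0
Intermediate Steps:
k(h) = -5 (k(h) = 5*(-1) = -5)
(16 + k(x))*0 = (16 - 5)*0 = 11*0 = 0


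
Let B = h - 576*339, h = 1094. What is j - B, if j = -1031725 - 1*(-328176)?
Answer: -509379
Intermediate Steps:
j = -703549 (j = -1031725 + 328176 = -703549)
B = -194170 (B = 1094 - 576*339 = 1094 - 195264 = -194170)
j - B = -703549 - 1*(-194170) = -703549 + 194170 = -509379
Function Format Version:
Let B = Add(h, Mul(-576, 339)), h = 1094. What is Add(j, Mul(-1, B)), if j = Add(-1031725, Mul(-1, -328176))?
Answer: -509379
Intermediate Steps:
j = -703549 (j = Add(-1031725, 328176) = -703549)
B = -194170 (B = Add(1094, Mul(-576, 339)) = Add(1094, -195264) = -194170)
Add(j, Mul(-1, B)) = Add(-703549, Mul(-1, -194170)) = Add(-703549, 194170) = -509379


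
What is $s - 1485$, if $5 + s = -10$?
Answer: $-1500$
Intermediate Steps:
$s = -15$ ($s = -5 - 10 = -15$)
$s - 1485 = -15 - 1485 = -1500$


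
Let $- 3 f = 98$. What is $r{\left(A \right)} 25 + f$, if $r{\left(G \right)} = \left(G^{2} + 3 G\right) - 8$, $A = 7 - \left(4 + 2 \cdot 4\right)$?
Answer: $\frac{52}{3} \approx 17.333$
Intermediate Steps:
$f = - \frac{98}{3}$ ($f = \left(- \frac{1}{3}\right) 98 = - \frac{98}{3} \approx -32.667$)
$A = -5$ ($A = 7 - \left(4 + 8\right) = 7 - 12 = -5$)
$r{\left(G \right)} = -8 + G^{2} + 3 G$
$r{\left(A \right)} 25 + f = \left(-8 + \left(-5\right)^{2} + 3 \left(-5\right)\right) 25 - \frac{98}{3} = \left(-8 + 25 - 15\right) 25 - \frac{98}{3} = 2 \cdot 25 - \frac{98}{3} = 50 - \frac{98}{3} = \frac{52}{3}$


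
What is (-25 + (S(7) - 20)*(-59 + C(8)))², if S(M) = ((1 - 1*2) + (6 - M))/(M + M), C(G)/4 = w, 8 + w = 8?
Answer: 66324736/49 ≈ 1.3536e+6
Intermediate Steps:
w = 0 (w = -8 + 8 = 0)
C(G) = 0 (C(G) = 4*0 = 0)
S(M) = (5 - M)/(2*M) (S(M) = ((1 - 2) + (6 - M))/((2*M)) = (-1 + (6 - M))*(1/(2*M)) = (5 - M)*(1/(2*M)) = (5 - M)/(2*M))
(-25 + (S(7) - 20)*(-59 + C(8)))² = (-25 + ((½)*(5 - 1*7)/7 - 20)*(-59 + 0))² = (-25 + ((½)*(⅐)*(5 - 7) - 20)*(-59))² = (-25 + ((½)*(⅐)*(-2) - 20)*(-59))² = (-25 + (-⅐ - 20)*(-59))² = (-25 - 141/7*(-59))² = (-25 + 8319/7)² = (8144/7)² = 66324736/49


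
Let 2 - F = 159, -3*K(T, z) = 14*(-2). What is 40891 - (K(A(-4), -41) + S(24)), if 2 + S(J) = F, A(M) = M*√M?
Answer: 123122/3 ≈ 41041.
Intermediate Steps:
A(M) = M^(3/2)
K(T, z) = 28/3 (K(T, z) = -14*(-2)/3 = -⅓*(-28) = 28/3)
F = -157 (F = 2 - 1*159 = 2 - 159 = -157)
S(J) = -159 (S(J) = -2 - 157 = -159)
40891 - (K(A(-4), -41) + S(24)) = 40891 - (28/3 - 159) = 40891 - 1*(-449/3) = 40891 + 449/3 = 123122/3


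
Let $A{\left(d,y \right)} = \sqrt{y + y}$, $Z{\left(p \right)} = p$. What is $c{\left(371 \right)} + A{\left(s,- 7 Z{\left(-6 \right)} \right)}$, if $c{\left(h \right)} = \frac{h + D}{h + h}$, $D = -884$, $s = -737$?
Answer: $- \frac{513}{742} + 2 \sqrt{21} \approx 8.4738$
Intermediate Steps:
$c{\left(h \right)} = \frac{-884 + h}{2 h}$ ($c{\left(h \right)} = \frac{h - 884}{h + h} = \frac{-884 + h}{2 h}$)
$A{\left(d,y \right)} = \sqrt{2} \sqrt{y}$ ($A{\left(d,y \right)} = \sqrt{2 y} = \sqrt{2} \sqrt{y}$)
$c{\left(371 \right)} + A{\left(s,- 7 Z{\left(-6 \right)} \right)} = \frac{-884 + 371}{2 \cdot 371} + \sqrt{2} \sqrt{\left(-7\right) \left(-6\right)} = \frac{1}{2} \cdot \frac{1}{371} \left(-513\right) + \sqrt{2} \sqrt{42} = - \frac{513}{742} + 2 \sqrt{21}$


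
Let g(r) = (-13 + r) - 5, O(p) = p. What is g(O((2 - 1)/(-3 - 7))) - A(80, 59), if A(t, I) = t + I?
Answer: -1571/10 ≈ -157.10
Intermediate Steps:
g(r) = -18 + r
A(t, I) = I + t
g(O((2 - 1)/(-3 - 7))) - A(80, 59) = (-18 + (2 - 1)/(-3 - 7)) - (59 + 80) = (-18 + 1/(-10)) - 1*139 = (-18 + 1*(-⅒)) - 139 = (-18 - ⅒) - 139 = -181/10 - 139 = -1571/10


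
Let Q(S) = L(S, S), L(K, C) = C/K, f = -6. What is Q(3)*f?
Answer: -6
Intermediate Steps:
Q(S) = 1 (Q(S) = S/S = 1)
Q(3)*f = 1*(-6) = -6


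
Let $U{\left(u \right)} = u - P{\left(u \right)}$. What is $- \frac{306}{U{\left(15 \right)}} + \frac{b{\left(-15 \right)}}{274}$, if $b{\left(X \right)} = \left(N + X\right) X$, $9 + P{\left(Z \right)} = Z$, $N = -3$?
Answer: $- \frac{4523}{137} \approx -33.015$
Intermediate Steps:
$P{\left(Z \right)} = -9 + Z$
$b{\left(X \right)} = X \left(-3 + X\right)$ ($b{\left(X \right)} = \left(-3 + X\right) X = X \left(-3 + X\right)$)
$U{\left(u \right)} = 9$ ($U{\left(u \right)} = u - \left(-9 + u\right) = 9$)
$- \frac{306}{U{\left(15 \right)}} + \frac{b{\left(-15 \right)}}{274} = - \frac{306}{9} + \frac{\left(-15\right) \left(-3 - 15\right)}{274} = \left(-306\right) \frac{1}{9} + \left(-15\right) \left(-18\right) \frac{1}{274} = -34 + 270 \cdot \frac{1}{274} = -34 + \frac{135}{137} = - \frac{4523}{137}$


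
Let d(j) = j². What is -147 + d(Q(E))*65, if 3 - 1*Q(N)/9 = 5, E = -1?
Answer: 20913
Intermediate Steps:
Q(N) = -18 (Q(N) = 27 - 9*5 = 27 - 45 = -18)
-147 + d(Q(E))*65 = -147 + (-18)²*65 = -147 + 324*65 = -147 + 21060 = 20913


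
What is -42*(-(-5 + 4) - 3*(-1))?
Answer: -168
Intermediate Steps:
-42*(-(-5 + 4) - 3*(-1)) = -42*(-1*(-1) + 3) = -42*(1 + 3) = -42*4 = -168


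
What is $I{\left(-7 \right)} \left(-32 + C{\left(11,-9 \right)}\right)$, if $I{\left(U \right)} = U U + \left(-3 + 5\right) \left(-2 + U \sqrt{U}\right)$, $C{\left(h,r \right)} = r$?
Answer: $-1845 + 574 i \sqrt{7} \approx -1845.0 + 1518.7 i$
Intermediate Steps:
$I{\left(U \right)} = -4 + U^{2} + 2 U^{\frac{3}{2}}$ ($I{\left(U \right)} = U^{2} + 2 \left(-2 + U^{\frac{3}{2}}\right) = U^{2} + \left(-4 + 2 U^{\frac{3}{2}}\right) = -4 + U^{2} + 2 U^{\frac{3}{2}}$)
$I{\left(-7 \right)} \left(-32 + C{\left(11,-9 \right)}\right) = \left(-4 + \left(-7\right)^{2} + 2 \left(-7\right)^{\frac{3}{2}}\right) \left(-32 - 9\right) = \left(-4 + 49 + 2 \left(- 7 i \sqrt{7}\right)\right) \left(-41\right) = \left(-4 + 49 - 14 i \sqrt{7}\right) \left(-41\right) = \left(45 - 14 i \sqrt{7}\right) \left(-41\right) = -1845 + 574 i \sqrt{7}$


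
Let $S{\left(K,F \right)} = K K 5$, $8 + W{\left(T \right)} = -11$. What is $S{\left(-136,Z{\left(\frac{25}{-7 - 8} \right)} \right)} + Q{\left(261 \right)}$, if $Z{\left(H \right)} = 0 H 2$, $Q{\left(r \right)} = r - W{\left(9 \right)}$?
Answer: $92760$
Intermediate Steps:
$W{\left(T \right)} = -19$ ($W{\left(T \right)} = -8 - 11 = -19$)
$Q{\left(r \right)} = 19 + r$ ($Q{\left(r \right)} = r - -19 = r + 19 = 19 + r$)
$Z{\left(H \right)} = 0$ ($Z{\left(H \right)} = 0 \cdot 2 = 0$)
$S{\left(K,F \right)} = 5 K^{2}$ ($S{\left(K,F \right)} = K^{2} \cdot 5 = 5 K^{2}$)
$S{\left(-136,Z{\left(\frac{25}{-7 - 8} \right)} \right)} + Q{\left(261 \right)} = 5 \left(-136\right)^{2} + \left(19 + 261\right) = 5 \cdot 18496 + 280 = 92480 + 280 = 92760$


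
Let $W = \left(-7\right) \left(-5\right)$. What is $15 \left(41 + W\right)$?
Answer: $1140$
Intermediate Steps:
$W = 35$
$15 \left(41 + W\right) = 15 \left(41 + 35\right) = 15 \cdot 76 = 1140$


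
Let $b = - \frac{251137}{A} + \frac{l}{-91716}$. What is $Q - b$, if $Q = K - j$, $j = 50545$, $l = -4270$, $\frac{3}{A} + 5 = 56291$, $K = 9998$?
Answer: $\frac{216073350517591}{45858} \approx 4.7118 \cdot 10^{9}$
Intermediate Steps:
$A = \frac{1}{18762}$ ($A = \frac{3}{-5 + 56291} = \frac{3}{56286} = 3 \cdot \frac{1}{56286} = \frac{1}{18762} \approx 5.3299 \cdot 10^{-5}$)
$Q = -40547$ ($Q = 9998 - 50545 = -40547$)
$b = - \frac{216075209921917}{45858}$ ($b = - 251137 \frac{1}{\frac{1}{18762}} - \frac{4270}{-91716} = \left(-251137\right) 18762 - - \frac{2135}{45858} = -4711832394 + \frac{2135}{45858} = - \frac{216075209921917}{45858} \approx -4.7118 \cdot 10^{9}$)
$Q - b = -40547 - - \frac{216075209921917}{45858} = -40547 + \frac{216075209921917}{45858} = \frac{216073350517591}{45858}$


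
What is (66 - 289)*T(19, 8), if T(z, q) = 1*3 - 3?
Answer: 0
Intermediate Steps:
T(z, q) = 0 (T(z, q) = 3 - 3 = 0)
(66 - 289)*T(19, 8) = (66 - 289)*0 = -223*0 = 0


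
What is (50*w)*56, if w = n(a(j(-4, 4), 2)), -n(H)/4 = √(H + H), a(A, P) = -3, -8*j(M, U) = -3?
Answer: -11200*I*√6 ≈ -27434.0*I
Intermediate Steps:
j(M, U) = 3/8 (j(M, U) = -⅛*(-3) = 3/8)
n(H) = -4*√2*√H (n(H) = -4*√(H + H) = -4*√2*√H)
w = -4*I*√6 (w = -4*√2*√(-3) = -4*√2*I*√3 = -4*I*√6 ≈ -9.798*I)
(50*w)*56 = (50*(-4*I*√6))*56 = -200*I*√6*56 = -11200*I*√6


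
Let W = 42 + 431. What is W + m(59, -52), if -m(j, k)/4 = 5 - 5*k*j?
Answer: -60907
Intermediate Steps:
W = 473
m(j, k) = -20 + 20*j*k (m(j, k) = -4*(5 - 5*k*j) = -4*(5 - 5*j*k) = -20 + 20*j*k)
W + m(59, -52) = 473 + (-20 + 20*59*(-52)) = 473 + (-20 - 61360) = 473 - 61380 = -60907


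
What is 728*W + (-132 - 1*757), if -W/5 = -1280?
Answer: 4658311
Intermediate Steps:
W = 6400 (W = -5*(-1280) = 6400)
728*W + (-132 - 1*757) = 728*6400 + (-132 - 1*757) = 4659200 + (-132 - 757) = 4659200 - 889 = 4658311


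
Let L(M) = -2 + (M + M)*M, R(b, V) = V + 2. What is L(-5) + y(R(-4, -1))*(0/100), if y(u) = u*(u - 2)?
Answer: 48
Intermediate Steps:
R(b, V) = 2 + V
L(M) = -2 + 2*M² (L(M) = -2 + (2*M)*M = -2 + 2*M²)
y(u) = u*(-2 + u)
L(-5) + y(R(-4, -1))*(0/100) = (-2 + 2*(-5)²) + ((2 - 1)*(-2 + (2 - 1)))*(0/100) = (-2 + 2*25) + (1*(-2 + 1))*(0*(1/100)) = (-2 + 50) + (1*(-1))*0 = 48 - 1*0 = 48 + 0 = 48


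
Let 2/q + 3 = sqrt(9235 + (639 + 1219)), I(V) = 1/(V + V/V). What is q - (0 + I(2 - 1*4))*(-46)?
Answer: -254929/5542 + sqrt(11093)/5542 ≈ -45.980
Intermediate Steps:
I(V) = 1/(1 + V) (I(V) = 1/(V + 1) = 1/(1 + V))
q = 2/(-3 + sqrt(11093)) (q = 2/(-3 + sqrt(9235 + (639 + 1219))) = 2/(-3 + sqrt(9235 + 1858)) = 2/(-3 + sqrt(11093)) ≈ 0.019546)
q - (0 + I(2 - 1*4))*(-46) = (3/5542 + sqrt(11093)/5542) - (0 + 1/(1 + (2 - 1*4)))*(-46) = (3/5542 + sqrt(11093)/5542) - (0 + 1/(1 + (2 - 4)))*(-46) = (3/5542 + sqrt(11093)/5542) - (0 + 1/(1 - 2))*(-46) = (3/5542 + sqrt(11093)/5542) - (0 + 1/(-1))*(-46) = (3/5542 + sqrt(11093)/5542) - (0 - 1)*(-46) = (3/5542 + sqrt(11093)/5542) - (-1)*(-46) = (3/5542 + sqrt(11093)/5542) - 1*46 = (3/5542 + sqrt(11093)/5542) - 46 = -254929/5542 + sqrt(11093)/5542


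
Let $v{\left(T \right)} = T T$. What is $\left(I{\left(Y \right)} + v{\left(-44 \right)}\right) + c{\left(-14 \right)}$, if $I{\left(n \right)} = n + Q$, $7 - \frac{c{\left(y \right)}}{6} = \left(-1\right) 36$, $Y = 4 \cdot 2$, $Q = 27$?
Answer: $2229$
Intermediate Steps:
$v{\left(T \right)} = T^{2}$
$Y = 8$
$c{\left(y \right)} = 258$ ($c{\left(y \right)} = 42 - 6 \left(\left(-1\right) 36\right) = 42 - -216 = 42 + 216 = 258$)
$I{\left(n \right)} = 27 + n$ ($I{\left(n \right)} = n + 27 = 27 + n$)
$\left(I{\left(Y \right)} + v{\left(-44 \right)}\right) + c{\left(-14 \right)} = \left(\left(27 + 8\right) + \left(-44\right)^{2}\right) + 258 = \left(35 + 1936\right) + 258 = 1971 + 258 = 2229$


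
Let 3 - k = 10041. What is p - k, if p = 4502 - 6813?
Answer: 7727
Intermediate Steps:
k = -10038 (k = 3 - 1*10041 = 3 - 10041 = -10038)
p = -2311
p - k = -2311 - 1*(-10038) = -2311 + 10038 = 7727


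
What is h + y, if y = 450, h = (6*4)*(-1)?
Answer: 426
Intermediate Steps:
h = -24 (h = 24*(-1) = -24)
h + y = -24 + 450 = 426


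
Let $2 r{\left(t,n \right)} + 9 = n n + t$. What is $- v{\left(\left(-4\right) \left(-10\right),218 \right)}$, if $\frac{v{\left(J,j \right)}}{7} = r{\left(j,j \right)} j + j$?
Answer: $-36421805$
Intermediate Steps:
$r{\left(t,n \right)} = - \frac{9}{2} + \frac{t}{2} + \frac{n^{2}}{2}$ ($r{\left(t,n \right)} = - \frac{9}{2} + \frac{n n + t}{2} = - \frac{9}{2} + \frac{n^{2} + t}{2} = - \frac{9}{2} + \frac{t + n^{2}}{2} = - \frac{9}{2} + \left(\frac{t}{2} + \frac{n^{2}}{2}\right) = - \frac{9}{2} + \frac{t}{2} + \frac{n^{2}}{2}$)
$v{\left(J,j \right)} = 7 j + 7 j \left(- \frac{9}{2} + \frac{j}{2} + \frac{j^{2}}{2}\right)$ ($v{\left(J,j \right)} = 7 \left(\left(- \frac{9}{2} + \frac{j}{2} + \frac{j^{2}}{2}\right) j + j\right) = 7 \left(j \left(- \frac{9}{2} + \frac{j}{2} + \frac{j^{2}}{2}\right) + j\right) = 7 \left(j + j \left(- \frac{9}{2} + \frac{j}{2} + \frac{j^{2}}{2}\right)\right) = 7 j + 7 j \left(- \frac{9}{2} + \frac{j}{2} + \frac{j^{2}}{2}\right)$)
$- v{\left(\left(-4\right) \left(-10\right),218 \right)} = - \frac{7 \cdot 218 \left(-7 + 218 + 218^{2}\right)}{2} = - \frac{7 \cdot 218 \left(-7 + 218 + 47524\right)}{2} = - \frac{7 \cdot 218 \cdot 47735}{2} = \left(-1\right) 36421805 = -36421805$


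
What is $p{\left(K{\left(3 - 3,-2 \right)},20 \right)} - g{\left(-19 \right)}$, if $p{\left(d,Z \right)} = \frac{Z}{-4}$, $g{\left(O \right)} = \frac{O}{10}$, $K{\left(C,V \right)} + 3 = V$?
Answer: $- \frac{31}{10} \approx -3.1$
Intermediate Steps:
$K{\left(C,V \right)} = -3 + V$
$g{\left(O \right)} = \frac{O}{10}$ ($g{\left(O \right)} = O \frac{1}{10} = \frac{O}{10}$)
$p{\left(d,Z \right)} = - \frac{Z}{4}$ ($p{\left(d,Z \right)} = Z \left(- \frac{1}{4}\right) = - \frac{Z}{4}$)
$p{\left(K{\left(3 - 3,-2 \right)},20 \right)} - g{\left(-19 \right)} = \left(- \frac{1}{4}\right) 20 - \frac{1}{10} \left(-19\right) = -5 - - \frac{19}{10} = -5 + \frac{19}{10} = - \frac{31}{10}$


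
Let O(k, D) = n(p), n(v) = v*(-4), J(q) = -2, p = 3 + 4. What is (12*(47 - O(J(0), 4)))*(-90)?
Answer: -81000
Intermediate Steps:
p = 7
n(v) = -4*v
O(k, D) = -28 (O(k, D) = -4*7 = -28)
(12*(47 - O(J(0), 4)))*(-90) = (12*(47 - 1*(-28)))*(-90) = (12*(47 + 28))*(-90) = (12*75)*(-90) = 900*(-90) = -81000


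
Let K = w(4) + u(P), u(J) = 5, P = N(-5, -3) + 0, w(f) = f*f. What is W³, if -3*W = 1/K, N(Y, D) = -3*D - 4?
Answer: -1/250047 ≈ -3.9992e-6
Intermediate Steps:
N(Y, D) = -4 - 3*D
w(f) = f²
P = 5 (P = (-4 - 3*(-3)) + 0 = (-4 + 9) + 0 = 5 + 0 = 5)
K = 21 (K = 4² + 5 = 16 + 5 = 21)
W = -1/63 (W = -⅓/21 = -⅓*1/21 = -1/63 ≈ -0.015873)
W³ = (-1/63)³ = -1/250047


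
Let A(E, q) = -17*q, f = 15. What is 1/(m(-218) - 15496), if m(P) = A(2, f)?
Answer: -1/15751 ≈ -6.3488e-5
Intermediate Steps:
m(P) = -255 (m(P) = -17*15 = -255)
1/(m(-218) - 15496) = 1/(-255 - 15496) = 1/(-15751) = -1/15751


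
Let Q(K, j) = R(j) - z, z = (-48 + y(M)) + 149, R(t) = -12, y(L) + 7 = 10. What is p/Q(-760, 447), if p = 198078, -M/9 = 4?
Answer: -99039/58 ≈ -1707.6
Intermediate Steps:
M = -36 (M = -9*4 = -36)
y(L) = 3 (y(L) = -7 + 10 = 3)
z = 104 (z = (-48 + 3) + 149 = -45 + 149 = 104)
Q(K, j) = -116 (Q(K, j) = -12 - 1*104 = -12 - 104 = -116)
p/Q(-760, 447) = 198078/(-116) = 198078*(-1/116) = -99039/58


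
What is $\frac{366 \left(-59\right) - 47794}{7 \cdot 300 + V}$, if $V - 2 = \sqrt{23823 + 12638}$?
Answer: $- \frac{145853576}{4381943} + \frac{1318372 \sqrt{101}}{4381943} \approx -30.261$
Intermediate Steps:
$V = 2 + 19 \sqrt{101}$ ($V = 2 + \sqrt{23823 + 12638} = 2 + \sqrt{36461} = 2 + 19 \sqrt{101} \approx 192.95$)
$\frac{366 \left(-59\right) - 47794}{7 \cdot 300 + V} = \frac{366 \left(-59\right) - 47794}{7 \cdot 300 + \left(2 + 19 \sqrt{101}\right)} = \frac{-21594 - 47794}{2100 + \left(2 + 19 \sqrt{101}\right)} = - \frac{69388}{2102 + 19 \sqrt{101}}$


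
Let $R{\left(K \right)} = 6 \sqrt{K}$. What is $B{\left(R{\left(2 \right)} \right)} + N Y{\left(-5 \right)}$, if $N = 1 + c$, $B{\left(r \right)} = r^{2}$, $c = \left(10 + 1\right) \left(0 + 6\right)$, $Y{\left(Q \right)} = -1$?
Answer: $5$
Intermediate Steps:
$c = 66$ ($c = 11 \cdot 6 = 66$)
$N = 67$ ($N = 1 + 66 = 67$)
$B{\left(R{\left(2 \right)} \right)} + N Y{\left(-5 \right)} = \left(6 \sqrt{2}\right)^{2} + 67 \left(-1\right) = 72 - 67 = 5$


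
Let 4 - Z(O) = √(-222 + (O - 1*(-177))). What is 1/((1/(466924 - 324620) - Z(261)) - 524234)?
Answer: -10616044091804704/5565333718150820713345 - 121502570496*√6/5565333718150820713345 ≈ -1.9076e-6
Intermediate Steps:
Z(O) = 4 - √(-45 + O) (Z(O) = 4 - √(-222 + (O - 1*(-177))) = 4 - √(-222 + (O + 177)) = 4 - √(-222 + (177 + O)) = 4 - √(-45 + O))
1/((1/(466924 - 324620) - Z(261)) - 524234) = 1/((1/(466924 - 324620) - (4 - √(-45 + 261))) - 524234) = 1/((1/142304 - (4 - √216)) - 524234) = 1/((1/142304 - (4 - 6*√6)) - 524234) = 1/((1/142304 + (-4 + 6*√6)) - 524234) = 1/((-569215/142304 + 6*√6) - 524234) = 1/(-74601164351/142304 + 6*√6)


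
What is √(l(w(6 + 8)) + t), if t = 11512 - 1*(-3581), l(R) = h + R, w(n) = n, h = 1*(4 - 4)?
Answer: √15107 ≈ 122.91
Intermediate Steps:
h = 0 (h = 1*0 = 0)
l(R) = R (l(R) = 0 + R = R)
t = 15093 (t = 11512 + 3581 = 15093)
√(l(w(6 + 8)) + t) = √((6 + 8) + 15093) = √(14 + 15093) = √15107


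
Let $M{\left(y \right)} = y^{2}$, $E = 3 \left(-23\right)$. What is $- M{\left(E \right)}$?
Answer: $-4761$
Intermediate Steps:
$E = -69$
$- M{\left(E \right)} = - \left(-69\right)^{2} = \left(-1\right) 4761 = -4761$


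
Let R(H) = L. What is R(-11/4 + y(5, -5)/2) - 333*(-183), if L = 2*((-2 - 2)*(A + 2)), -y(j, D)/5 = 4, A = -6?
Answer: 60971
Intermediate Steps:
y(j, D) = -20 (y(j, D) = -5*4 = -20)
L = 32 (L = 2*((-2 - 2)*(-6 + 2)) = 2*(-4*(-4)) = 2*16 = 32)
R(H) = 32
R(-11/4 + y(5, -5)/2) - 333*(-183) = 32 - 333*(-183) = 32 + 60939 = 60971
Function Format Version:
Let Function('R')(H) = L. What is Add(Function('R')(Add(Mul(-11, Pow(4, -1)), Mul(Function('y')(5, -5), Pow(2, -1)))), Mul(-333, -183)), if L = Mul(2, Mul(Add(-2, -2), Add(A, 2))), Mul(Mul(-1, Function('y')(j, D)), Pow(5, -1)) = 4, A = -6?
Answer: 60971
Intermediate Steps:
Function('y')(j, D) = -20 (Function('y')(j, D) = Mul(-5, 4) = -20)
L = 32 (L = Mul(2, Mul(Add(-2, -2), Add(-6, 2))) = Mul(2, Mul(-4, -4)) = Mul(2, 16) = 32)
Function('R')(H) = 32
Add(Function('R')(Add(Mul(-11, Pow(4, -1)), Mul(Function('y')(5, -5), Pow(2, -1)))), Mul(-333, -183)) = Add(32, Mul(-333, -183)) = Add(32, 60939) = 60971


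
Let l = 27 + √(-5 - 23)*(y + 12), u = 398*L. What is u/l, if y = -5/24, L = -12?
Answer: -18569088/665599 + 16219296*I*√7/665599 ≈ -27.898 + 64.472*I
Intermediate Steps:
y = -5/24 (y = -5*1/24 = -5/24 ≈ -0.20833)
u = -4776 (u = 398*(-12) = -4776)
l = 27 + 283*I*√7/12 (l = 27 + √(-5 - 23)*(-5/24 + 12) = 27 + √(-28)*(283/24) = 27 + (2*I*√7)*(283/24) = 27 + 283*I*√7/12 ≈ 27.0 + 62.396*I)
u/l = -4776/(27 + 283*I*√7/12)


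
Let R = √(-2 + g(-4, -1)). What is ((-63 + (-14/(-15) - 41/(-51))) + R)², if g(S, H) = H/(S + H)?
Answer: 243929839/65025 - 31244*I*√5/425 ≈ 3751.3 - 164.39*I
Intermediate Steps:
g(S, H) = H/(H + S)
R = 3*I*√5/5 (R = √(-2 - 1/(-1 - 4)) = √(-2 - 1/(-5)) = √(-2 - 1*(-⅕)) = √(-2 + ⅕) = √(-9/5) = 3*I*√5/5 ≈ 1.3416*I)
((-63 + (-14/(-15) - 41/(-51))) + R)² = ((-63 + (-14/(-15) - 41/(-51))) + 3*I*√5/5)² = ((-63 + (-14*(-1/15) - 41*(-1/51))) + 3*I*√5/5)² = ((-63 + (14/15 + 41/51)) + 3*I*√5/5)² = ((-63 + 443/255) + 3*I*√5/5)² = (-15622/255 + 3*I*√5/5)²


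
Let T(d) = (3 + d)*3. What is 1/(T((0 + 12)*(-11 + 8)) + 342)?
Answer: 1/243 ≈ 0.0041152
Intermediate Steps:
T(d) = 9 + 3*d
1/(T((0 + 12)*(-11 + 8)) + 342) = 1/((9 + 3*((0 + 12)*(-11 + 8))) + 342) = 1/((9 + 3*(12*(-3))) + 342) = 1/((9 + 3*(-36)) + 342) = 1/((9 - 108) + 342) = 1/(-99 + 342) = 1/243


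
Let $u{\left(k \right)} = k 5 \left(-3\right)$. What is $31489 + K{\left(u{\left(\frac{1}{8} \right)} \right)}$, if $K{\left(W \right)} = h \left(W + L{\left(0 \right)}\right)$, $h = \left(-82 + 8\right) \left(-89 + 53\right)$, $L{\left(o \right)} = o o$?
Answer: $26494$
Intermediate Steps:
$L{\left(o \right)} = o^{2}$
$h = 2664$ ($h = \left(-74\right) \left(-36\right) = 2664$)
$u{\left(k \right)} = - 15 k$ ($u{\left(k \right)} = 5 k \left(-3\right) = - 15 k$)
$K{\left(W \right)} = 2664 W$ ($K{\left(W \right)} = 2664 \left(W + 0^{2}\right) = 2664 \left(W + 0\right) = 2664 W$)
$31489 + K{\left(u{\left(\frac{1}{8} \right)} \right)} = 31489 + 2664 \left(- \frac{15}{8}\right) = 31489 - 4995 = 26494$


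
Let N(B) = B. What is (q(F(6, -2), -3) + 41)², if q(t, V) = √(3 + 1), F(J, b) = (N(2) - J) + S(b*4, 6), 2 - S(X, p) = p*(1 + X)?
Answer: 1849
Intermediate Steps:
S(X, p) = 2 - p*(1 + X)
F(J, b) = -2 - J - 24*b (F(J, b) = (2 - J) + (2 - 1*6 - 1*b*4*6) = (2 - J) + (2 - 6 - 1*4*b*6) = (2 - J) + (2 - 6 - 24*b) = (2 - J) + (-4 - 24*b) = -2 - J - 24*b)
q(t, V) = 2 (q(t, V) = √4 = 2)
(q(F(6, -2), -3) + 41)² = (2 + 41)² = 43² = 1849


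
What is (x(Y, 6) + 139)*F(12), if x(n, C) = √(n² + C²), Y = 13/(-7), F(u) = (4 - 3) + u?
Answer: 1807 + 13*√1933/7 ≈ 1888.7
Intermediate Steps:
F(u) = 1 + u
Y = -13/7 (Y = 13*(-⅐) = -13/7 ≈ -1.8571)
x(n, C) = √(C² + n²)
(x(Y, 6) + 139)*F(12) = (√(6² + (-13/7)²) + 139)*(1 + 12) = (√(36 + 169/49) + 139)*13 = (√(1933/49) + 139)*13 = (√1933/7 + 139)*13 = (139 + √1933/7)*13 = 1807 + 13*√1933/7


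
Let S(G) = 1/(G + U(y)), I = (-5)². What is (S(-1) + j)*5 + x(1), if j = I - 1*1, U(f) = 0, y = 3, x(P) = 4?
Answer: 119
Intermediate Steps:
I = 25
j = 24 (j = 25 - 1*1 = 25 - 1 = 24)
S(G) = 1/G (S(G) = 1/(G + 0) = 1/G)
(S(-1) + j)*5 + x(1) = (1/(-1) + 24)*5 + 4 = (-1 + 24)*5 + 4 = 23*5 + 4 = 115 + 4 = 119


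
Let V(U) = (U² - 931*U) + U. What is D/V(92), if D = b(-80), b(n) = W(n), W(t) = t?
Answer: 10/9637 ≈ 0.0010377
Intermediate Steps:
V(U) = U² - 930*U
b(n) = n
D = -80
D/V(92) = -80*1/(92*(-930 + 92)) = -80/(92*(-838)) = -80/(-77096) = -80*(-1/77096) = 10/9637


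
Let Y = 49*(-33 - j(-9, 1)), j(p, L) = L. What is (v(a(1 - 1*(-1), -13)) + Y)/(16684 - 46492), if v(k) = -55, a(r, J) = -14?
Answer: 1721/29808 ≈ 0.057736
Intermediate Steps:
Y = -1666 (Y = 49*(-33 - 1*1) = 49*(-33 - 1) = 49*(-34) = -1666)
(v(a(1 - 1*(-1), -13)) + Y)/(16684 - 46492) = (-55 - 1666)/(16684 - 46492) = -1721/(-29808) = -1721*(-1/29808) = 1721/29808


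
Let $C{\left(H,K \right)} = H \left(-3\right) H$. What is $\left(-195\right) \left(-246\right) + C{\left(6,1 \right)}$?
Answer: $47862$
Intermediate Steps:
$C{\left(H,K \right)} = - 3 H^{2}$ ($C{\left(H,K \right)} = - 3 H H = - 3 H^{2}$)
$\left(-195\right) \left(-246\right) + C{\left(6,1 \right)} = \left(-195\right) \left(-246\right) - 3 \cdot 6^{2} = 47970 - 108 = 47862$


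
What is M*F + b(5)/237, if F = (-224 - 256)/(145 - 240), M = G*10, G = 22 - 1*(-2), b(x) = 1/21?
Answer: 114670099/94563 ≈ 1212.6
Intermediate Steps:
b(x) = 1/21
G = 24 (G = 22 + 2 = 24)
M = 240 (M = 24*10 = 240)
F = 96/19 (F = -480/(-95) = -480*(-1/95) = 96/19 ≈ 5.0526)
M*F + b(5)/237 = 240*(96/19) + (1/21)/237 = 23040/19 + (1/21)*(1/237) = 23040/19 + 1/4977 = 114670099/94563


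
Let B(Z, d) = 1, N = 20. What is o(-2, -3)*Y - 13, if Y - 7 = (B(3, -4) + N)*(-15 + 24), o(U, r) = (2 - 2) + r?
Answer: -601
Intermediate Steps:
o(U, r) = r (o(U, r) = 0 + r = r)
Y = 196 (Y = 7 + (1 + 20)*(-15 + 24) = 7 + 21*9 = 7 + 189 = 196)
o(-2, -3)*Y - 13 = -3*196 - 13 = -588 - 13 = -601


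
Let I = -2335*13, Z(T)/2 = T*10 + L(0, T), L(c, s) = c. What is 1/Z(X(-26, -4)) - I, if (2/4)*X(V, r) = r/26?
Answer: 2428387/80 ≈ 30355.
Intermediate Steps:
X(V, r) = r/13 (X(V, r) = 2*(r/26) = r/13)
Z(T) = 20*T (Z(T) = 2*(T*10 + 0) = 2*(10*T + 0) = 2*(10*T) = 20*T)
I = -30355
1/Z(X(-26, -4)) - I = 1/(20*((1/13)*(-4))) - 1*(-30355) = 1/(20*(-4/13)) + 30355 = 1/(-80/13) + 30355 = -13/80 + 30355 = 2428387/80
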